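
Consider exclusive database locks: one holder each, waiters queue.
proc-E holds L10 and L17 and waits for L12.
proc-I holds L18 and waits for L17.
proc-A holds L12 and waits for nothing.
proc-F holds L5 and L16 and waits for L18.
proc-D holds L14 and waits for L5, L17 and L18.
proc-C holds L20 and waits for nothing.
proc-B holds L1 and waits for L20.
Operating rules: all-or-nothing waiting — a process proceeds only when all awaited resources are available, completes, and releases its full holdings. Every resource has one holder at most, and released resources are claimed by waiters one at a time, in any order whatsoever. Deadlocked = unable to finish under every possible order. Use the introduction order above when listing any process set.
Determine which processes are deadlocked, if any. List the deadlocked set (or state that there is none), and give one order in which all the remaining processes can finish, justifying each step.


Nothing here is deadlocked.
Key observation: although several processes wait, no cycle exists — each chain bottoms out at a free runner.
One completion order for the rest: proc-C, proc-A, proc-E, proc-I, proc-F, proc-B, proc-D.
Check, step by step:
  proc-C waits on nothing -> runs at once and releases L20
  proc-A waits on nothing -> runs at once and releases L12
  run proc-E (all its waits — L12 — are resolved); releases L10 and L17
  run proc-I (all its waits — L17 — are resolved); releases L18
  run proc-F (all its waits — L18 — are resolved); releases L5 and L16
  run proc-B (all its waits — L20 — are resolved); releases L1
  run proc-D (all its waits — L5, L17 and L18 — are resolved); releases L14


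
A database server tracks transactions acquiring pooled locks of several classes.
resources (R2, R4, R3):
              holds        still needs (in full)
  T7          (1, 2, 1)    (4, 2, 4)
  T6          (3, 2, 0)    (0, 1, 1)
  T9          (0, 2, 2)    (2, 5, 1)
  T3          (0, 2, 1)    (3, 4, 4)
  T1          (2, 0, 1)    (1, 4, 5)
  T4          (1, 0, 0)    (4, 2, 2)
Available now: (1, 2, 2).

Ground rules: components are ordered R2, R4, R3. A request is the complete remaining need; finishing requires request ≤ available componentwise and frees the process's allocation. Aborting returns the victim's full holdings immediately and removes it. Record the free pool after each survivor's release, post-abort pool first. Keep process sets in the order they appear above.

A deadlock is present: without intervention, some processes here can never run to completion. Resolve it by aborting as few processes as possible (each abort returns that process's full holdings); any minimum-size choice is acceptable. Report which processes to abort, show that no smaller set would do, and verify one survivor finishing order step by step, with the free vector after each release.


The answer: abort T7.
Key observation: T9 had no path to completion before; after the abort of T7 ((1, 2, 1) returned), step 3 is where it fits.
No smaller set exists: with zero aborts the deadlock remains.
The survivors complete as T6, T4, T9, T3, T1. Check, step by step (starting from the post-abort pool):
  pool = (2, 4, 3)
  T6 needs (0, 1, 1) <= (2, 4, 3) -> finishes; pool += (3, 2, 0) = (5, 6, 3)
  T4 needs (4, 2, 2) <= (5, 6, 3) -> finishes; pool += (1, 0, 0) = (6, 6, 3)
  T9 needs (2, 5, 1) <= (6, 6, 3) -> finishes; pool += (0, 2, 2) = (6, 8, 5)
  T3 needs (3, 4, 4) <= (6, 8, 5) -> finishes; pool += (0, 2, 1) = (6, 10, 6)
  T1 needs (1, 4, 5) <= (6, 10, 6) -> finishes; pool += (2, 0, 1) = (8, 10, 7)


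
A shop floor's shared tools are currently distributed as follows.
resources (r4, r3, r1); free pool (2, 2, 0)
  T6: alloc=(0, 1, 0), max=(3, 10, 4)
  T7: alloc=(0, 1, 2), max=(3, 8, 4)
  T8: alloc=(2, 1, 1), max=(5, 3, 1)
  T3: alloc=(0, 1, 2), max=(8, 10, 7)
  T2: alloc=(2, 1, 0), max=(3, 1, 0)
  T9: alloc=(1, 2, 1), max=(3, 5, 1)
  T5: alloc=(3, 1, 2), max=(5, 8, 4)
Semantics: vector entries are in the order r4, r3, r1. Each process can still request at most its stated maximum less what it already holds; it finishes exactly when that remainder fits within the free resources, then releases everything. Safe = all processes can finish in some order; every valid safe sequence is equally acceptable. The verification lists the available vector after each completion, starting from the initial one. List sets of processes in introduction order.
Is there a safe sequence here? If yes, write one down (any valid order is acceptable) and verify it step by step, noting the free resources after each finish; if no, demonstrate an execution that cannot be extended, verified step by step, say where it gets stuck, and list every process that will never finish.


UNSAFE.
Key observation: T2, T8, T9 can finish, but then (7, 6, 2) is all there is, and the blocked group's r3 demands exceed it.
Going as far as possible: T2, T8, T9; after that, nothing fits. Walking it through:
  pool = (2, 2, 0)
  run T2 (needs (1, 0, 0), free (2, 2, 0)); after release of (2, 1, 0) the pool is (4, 3, 0)
  run T8 (needs (3, 2, 0), free (4, 3, 0)); after release of (2, 1, 1) the pool is (6, 4, 1)
  run T9 (needs (2, 3, 0), free (6, 4, 1)); after release of (1, 2, 1) the pool is (7, 6, 2)
  T6 still needs (3, 9, 4) but only (7, 6, 2) is free — short on r3 and r1
  T7 still needs (3, 7, 2) but only (7, 6, 2) is free — short on r3
  T3 still needs (8, 9, 5) but only (7, 6, 2) is free — short on r4, r3 and r1
  T5 still needs (2, 7, 2) but only (7, 6, 2) is free — short on r3
Processes that can never finish: T6, T7, T3 and T5.


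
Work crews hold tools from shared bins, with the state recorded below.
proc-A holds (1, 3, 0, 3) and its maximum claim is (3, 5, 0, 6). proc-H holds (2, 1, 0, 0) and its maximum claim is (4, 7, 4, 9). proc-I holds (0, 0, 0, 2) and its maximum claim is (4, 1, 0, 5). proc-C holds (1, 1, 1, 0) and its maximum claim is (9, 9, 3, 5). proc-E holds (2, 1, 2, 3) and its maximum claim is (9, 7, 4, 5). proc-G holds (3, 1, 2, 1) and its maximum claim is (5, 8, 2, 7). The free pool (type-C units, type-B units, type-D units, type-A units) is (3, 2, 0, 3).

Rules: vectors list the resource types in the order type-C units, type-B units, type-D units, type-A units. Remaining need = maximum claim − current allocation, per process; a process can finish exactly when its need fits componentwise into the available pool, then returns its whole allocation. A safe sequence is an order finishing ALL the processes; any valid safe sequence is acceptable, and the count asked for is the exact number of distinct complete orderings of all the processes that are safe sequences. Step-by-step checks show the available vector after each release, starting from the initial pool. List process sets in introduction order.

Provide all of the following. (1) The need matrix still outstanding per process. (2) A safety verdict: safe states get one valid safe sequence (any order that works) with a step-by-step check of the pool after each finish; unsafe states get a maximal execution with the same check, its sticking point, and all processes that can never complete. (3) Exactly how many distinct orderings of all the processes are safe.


(1) Outstanding need per process (order type-C units, type-B units, type-D units, type-A units):
  proc-A: (2, 2, 0, 3)
  proc-H: (2, 6, 4, 9)
  proc-I: (4, 1, 0, 3)
  proc-C: (8, 8, 2, 5)
  proc-E: (7, 6, 2, 2)
  proc-G: (2, 7, 0, 6)
(2) UNSAFE.
Key observation: no order helps: past proc-A, proc-I, the free pool tops out at (4, 5, 0, 8), below what each blocked process needs in type-B units.
Going as far as possible: proc-A, proc-I; after that, nothing fits. Verifying each step:
  pool = (3, 2, 0, 3)
  proc-A needs (2, 2, 0, 3) <= (3, 2, 0, 3) -> finishes; pool += (1, 3, 0, 3) = (4, 5, 0, 6)
  proc-I needs (4, 1, 0, 3) <= (4, 5, 0, 6) -> finishes; pool += (0, 0, 0, 2) = (4, 5, 0, 8)
  proc-H still needs (2, 6, 4, 9) but only (4, 5, 0, 8) is free — short on type-B units, type-D units and type-A units
  proc-C still needs (8, 8, 2, 5) but only (4, 5, 0, 8) is free — short on type-C units, type-B units and type-D units
  proc-E still needs (7, 6, 2, 2) but only (4, 5, 0, 8) is free — short on type-C units, type-B units and type-D units
  proc-G still needs (2, 7, 0, 6) but only (4, 5, 0, 8) is free — short on type-B units
Permanently blocked: proc-H, proc-C, proc-E and proc-G.
(3) Precisely 0 of the possible complete orderings are safe sequences.


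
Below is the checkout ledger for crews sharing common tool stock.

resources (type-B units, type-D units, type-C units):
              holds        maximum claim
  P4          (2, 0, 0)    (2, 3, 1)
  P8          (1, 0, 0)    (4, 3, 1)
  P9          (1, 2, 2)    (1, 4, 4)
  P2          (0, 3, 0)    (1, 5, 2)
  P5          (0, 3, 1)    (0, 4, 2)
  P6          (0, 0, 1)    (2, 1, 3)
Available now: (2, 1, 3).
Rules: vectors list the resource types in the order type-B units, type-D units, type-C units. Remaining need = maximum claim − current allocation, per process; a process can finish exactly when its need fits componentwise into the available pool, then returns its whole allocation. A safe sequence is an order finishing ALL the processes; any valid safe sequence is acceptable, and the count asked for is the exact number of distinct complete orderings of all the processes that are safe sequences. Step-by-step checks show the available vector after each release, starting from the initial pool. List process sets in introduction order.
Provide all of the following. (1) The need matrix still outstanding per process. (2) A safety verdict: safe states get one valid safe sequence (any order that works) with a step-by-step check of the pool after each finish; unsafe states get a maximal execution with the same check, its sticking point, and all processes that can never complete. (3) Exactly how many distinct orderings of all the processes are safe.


(1) Remaining need (order type-B units, type-D units, type-C units):
  P4: (0, 3, 1)
  P8: (3, 3, 1)
  P9: (0, 2, 2)
  P2: (1, 2, 2)
  P5: (0, 1, 1)
  P6: (2, 1, 2)
(2) The state is SAFE; one workable sequence: P5, P2, P4, P6, P9, P8.
Key observation: at P5 the run first touches a limit — (0, 1, 1) against (2, 1, 3), exact on a resource it actually requests.
Check, step by step:
  pool = (2, 1, 3)
  P5: need (0, 1, 1) fits (2, 1, 3); releases (0, 3, 1), pool now (2, 4, 4)
  P2: need (1, 2, 2) fits (2, 4, 4); releases (0, 3, 0), pool now (2, 7, 4)
  P4: need (0, 3, 1) fits (2, 7, 4); releases (2, 0, 0), pool now (4, 7, 4)
  P6: need (2, 1, 2) fits (4, 7, 4); releases (0, 0, 1), pool now (4, 7, 5)
  P9: need (0, 2, 2) fits (4, 7, 5); releases (1, 2, 2), pool now (5, 9, 7)
  P8: need (3, 3, 1) fits (5, 9, 7); releases (1, 0, 0), pool now (6, 9, 7)
(3) Precisely 96 of the possible complete orderings are safe sequences.


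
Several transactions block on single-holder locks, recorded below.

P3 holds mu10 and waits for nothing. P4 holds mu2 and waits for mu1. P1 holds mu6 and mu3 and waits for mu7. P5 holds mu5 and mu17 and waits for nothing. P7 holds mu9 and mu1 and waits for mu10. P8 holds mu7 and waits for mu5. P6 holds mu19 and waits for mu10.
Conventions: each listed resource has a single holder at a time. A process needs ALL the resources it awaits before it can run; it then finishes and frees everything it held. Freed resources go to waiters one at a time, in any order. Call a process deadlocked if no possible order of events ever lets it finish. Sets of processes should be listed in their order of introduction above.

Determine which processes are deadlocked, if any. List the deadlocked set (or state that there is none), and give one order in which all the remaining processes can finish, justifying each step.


Nothing here is deadlocked.
Key observation: the wait graph is acyclic; completion cascades from the unblocked processes through everyone else.
One completion order for the rest: P5, P3, P7, P8, P1, P6, P4.
Step-by-step check:
  P5: no waits; runs immediately, freeing mu5 and mu17
  P3: no waits; runs immediately, freeing mu10
  P7 waits on mu10 — all released -> runs and releases mu9 and mu1
  P8 waits on mu5 — all released -> runs and releases mu7
  P1 waits on mu7 — all released -> runs and releases mu6 and mu3
  P6 waits on mu10 — all released -> runs and releases mu19
  P4 waits on mu1 — all released -> runs and releases mu2


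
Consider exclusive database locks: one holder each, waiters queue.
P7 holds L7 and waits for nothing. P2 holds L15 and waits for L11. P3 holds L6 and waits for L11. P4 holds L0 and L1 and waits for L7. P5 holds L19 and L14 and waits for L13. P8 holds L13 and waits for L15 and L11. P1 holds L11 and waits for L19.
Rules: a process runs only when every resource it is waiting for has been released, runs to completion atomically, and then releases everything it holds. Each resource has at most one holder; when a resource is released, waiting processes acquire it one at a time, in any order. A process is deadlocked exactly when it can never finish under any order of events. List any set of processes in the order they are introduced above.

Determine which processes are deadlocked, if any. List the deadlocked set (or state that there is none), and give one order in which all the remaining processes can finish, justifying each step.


The deadlocked set is P2, P3, P5, P8 and P1.
Key observation: the loop P2 -> P1 -> P5 -> P8 -> P2 blocks itself forever; P3 waits into the deadlock from upstream.
The rest can finish in the order P7, P4.
Step-by-step check:
  P7 waits on nothing -> runs at once and releases L7
  P4 waits on L7 — all released -> runs and releases L0 and L1


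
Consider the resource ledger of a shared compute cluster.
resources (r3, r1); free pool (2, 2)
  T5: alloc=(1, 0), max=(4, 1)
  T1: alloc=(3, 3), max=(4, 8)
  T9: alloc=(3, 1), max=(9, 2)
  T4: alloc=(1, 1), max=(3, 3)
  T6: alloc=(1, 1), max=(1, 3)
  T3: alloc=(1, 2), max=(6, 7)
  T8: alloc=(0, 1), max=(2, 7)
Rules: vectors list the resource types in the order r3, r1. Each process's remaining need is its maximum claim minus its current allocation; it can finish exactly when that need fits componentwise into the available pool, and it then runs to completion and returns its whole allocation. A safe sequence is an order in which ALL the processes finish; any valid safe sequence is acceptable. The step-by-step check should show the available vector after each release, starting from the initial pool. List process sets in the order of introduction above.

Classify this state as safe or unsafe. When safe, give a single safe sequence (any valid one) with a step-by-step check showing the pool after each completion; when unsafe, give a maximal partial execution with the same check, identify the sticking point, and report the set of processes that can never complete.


The state is UNSAFE.
Key observation: after T4, T5, T6 the pool peaks at (5, 4), and each blocked process is short somewhere: T1 on r1; T9 on r3; T3 on r1; T8 on r1.
The run T4, T5, T6 cannot be extended any further. Check, step by step:
  pool = (2, 2)
  T4 needs (2, 2) <= (2, 2) -> finishes; pool += (1, 1) = (3, 3)
  T5 needs (3, 1) <= (3, 3) -> finishes; pool += (1, 0) = (4, 3)
  T6 needs (0, 2) <= (4, 3) -> finishes; pool += (1, 1) = (5, 4)
  blocked: T1 wants (1, 5), pool (5, 4) — not enough r1
  blocked: T9 wants (6, 1), pool (5, 4) — not enough r3
  blocked: T3 wants (5, 5), pool (5, 4) — not enough r1
  blocked: T8 wants (2, 6), pool (5, 4) — not enough r1
Processes that can never finish: T1, T9, T3 and T8.


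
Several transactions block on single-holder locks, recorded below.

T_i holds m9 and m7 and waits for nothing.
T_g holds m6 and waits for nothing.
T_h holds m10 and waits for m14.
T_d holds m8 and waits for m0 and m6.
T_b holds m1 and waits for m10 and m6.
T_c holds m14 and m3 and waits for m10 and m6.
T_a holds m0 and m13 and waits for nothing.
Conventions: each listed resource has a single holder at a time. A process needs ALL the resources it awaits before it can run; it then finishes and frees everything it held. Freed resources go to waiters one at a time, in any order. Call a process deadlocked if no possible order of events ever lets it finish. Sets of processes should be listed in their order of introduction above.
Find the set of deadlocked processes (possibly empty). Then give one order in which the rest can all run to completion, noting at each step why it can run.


Deadlocked: T_h, T_b and T_c.
Key observation: the knot is the closed ring of waits T_h -> T_c -> T_h; T_b waits into the deadlock from upstream.
One completion order for the rest: T_a, T_g, T_i, T_d.
Step-by-step check:
  run T_a (it waits on nothing); releases m0 and m13
  run T_g (it waits on nothing); releases m6
  run T_i (it waits on nothing); releases m9 and m7
  T_d: everything it awaited (m0 and m6) is free; runs, freeing m8


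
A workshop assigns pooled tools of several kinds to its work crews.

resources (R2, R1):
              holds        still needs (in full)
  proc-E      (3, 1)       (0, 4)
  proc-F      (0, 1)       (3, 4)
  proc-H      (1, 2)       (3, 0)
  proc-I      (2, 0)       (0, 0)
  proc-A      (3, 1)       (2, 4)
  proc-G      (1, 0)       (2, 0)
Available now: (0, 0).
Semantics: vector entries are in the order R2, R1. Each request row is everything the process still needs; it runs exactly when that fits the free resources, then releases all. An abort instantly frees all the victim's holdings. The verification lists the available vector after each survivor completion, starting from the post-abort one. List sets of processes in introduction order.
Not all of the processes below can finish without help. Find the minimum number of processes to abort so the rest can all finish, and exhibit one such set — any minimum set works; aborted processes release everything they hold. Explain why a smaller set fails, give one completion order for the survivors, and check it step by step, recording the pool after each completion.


The answer: abort proc-E and proc-F.
Key observation: the deadlocked proc-A becomes finishable only because proc-E and proc-F released (3, 2); it completes at step 2 below.
No one abort is enough; case by case: proc-E alone leaves proc-F blocked (short on R1); proc-F alone leaves proc-E blocked (short on R1); proc-H alone leaves proc-E blocked (short on R1); proc-I alone leaves proc-E blocked (short on R1); proc-A alone leaves proc-E blocked (short on R1); proc-G alone leaves proc-E blocked (short on R1).
Survivors finish in the order: proc-H, proc-A, proc-G, proc-I. Check, step by step (pool after the aborts first):
  pool = (3, 2)
  run proc-H (needs (3, 0), free (3, 2)); after release of (1, 2) the pool is (4, 4)
  run proc-A (needs (2, 4), free (4, 4)); after release of (3, 1) the pool is (7, 5)
  run proc-G (needs (2, 0), free (7, 5)); after release of (1, 0) the pool is (8, 5)
  run proc-I (needs (0, 0), free (8, 5)); after release of (2, 0) the pool is (10, 5)


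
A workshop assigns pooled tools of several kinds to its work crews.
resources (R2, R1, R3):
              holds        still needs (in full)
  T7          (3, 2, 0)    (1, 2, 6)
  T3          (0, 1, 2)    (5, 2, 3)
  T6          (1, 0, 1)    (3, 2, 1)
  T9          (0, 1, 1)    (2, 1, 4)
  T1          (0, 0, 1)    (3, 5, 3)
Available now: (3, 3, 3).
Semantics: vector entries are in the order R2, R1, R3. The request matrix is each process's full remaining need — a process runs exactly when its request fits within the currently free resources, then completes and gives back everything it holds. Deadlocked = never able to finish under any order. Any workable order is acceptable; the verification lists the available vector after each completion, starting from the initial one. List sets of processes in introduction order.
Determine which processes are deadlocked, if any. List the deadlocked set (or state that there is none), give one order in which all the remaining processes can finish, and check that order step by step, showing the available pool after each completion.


Deadlocked: T7, T3 and T1.
Key observation: after T6, T9 the pool peaks at (4, 4, 5), and each blocked process is short somewhere: T7 on R3; T3 on R2; T1 on R1.
The rest can finish in the order T6, T9. Verifying each step:
  pool = (3, 3, 3)
  run T6 (needs (3, 2, 1), free (3, 3, 3)); after release of (1, 0, 1) the pool is (4, 3, 4)
  run T9 (needs (2, 1, 4), free (4, 3, 4)); after release of (0, 1, 1) the pool is (4, 4, 5)
None of the blocked processes ever fits:
  T7 cannot run: need (1, 2, 6) vs free (4, 4, 5) (insufficient R3)
  T3 cannot run: need (5, 2, 3) vs free (4, 4, 5) (insufficient R2)
  T1 cannot run: need (3, 5, 3) vs free (4, 4, 5) (insufficient R1)


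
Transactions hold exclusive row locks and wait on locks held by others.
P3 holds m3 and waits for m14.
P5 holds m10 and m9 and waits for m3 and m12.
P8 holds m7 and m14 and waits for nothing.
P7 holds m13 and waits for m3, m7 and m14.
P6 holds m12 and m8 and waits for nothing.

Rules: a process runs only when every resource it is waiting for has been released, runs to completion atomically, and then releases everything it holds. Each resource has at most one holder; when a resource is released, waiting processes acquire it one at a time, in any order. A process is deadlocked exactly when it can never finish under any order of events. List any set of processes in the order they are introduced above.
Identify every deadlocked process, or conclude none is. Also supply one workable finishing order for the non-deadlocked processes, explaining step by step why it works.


The deadlocked set is empty.
Key observation: there is no circular wait here — follow any chain and it reaches a process that is free to run now.
A valid finishing order for the others: P8, P3, P6, P7, P5.
Step-by-step check:
  P8: no waits; runs immediately, freeing m7 and m14
  run P3 (all its waits — m14 — are resolved); releases m3
  P6: no waits; runs immediately, freeing m12 and m8
  run P7 (all its waits — m3, m7 and m14 — are resolved); releases m13
  run P5 (all its waits — m3 and m12 — are resolved); releases m10 and m9


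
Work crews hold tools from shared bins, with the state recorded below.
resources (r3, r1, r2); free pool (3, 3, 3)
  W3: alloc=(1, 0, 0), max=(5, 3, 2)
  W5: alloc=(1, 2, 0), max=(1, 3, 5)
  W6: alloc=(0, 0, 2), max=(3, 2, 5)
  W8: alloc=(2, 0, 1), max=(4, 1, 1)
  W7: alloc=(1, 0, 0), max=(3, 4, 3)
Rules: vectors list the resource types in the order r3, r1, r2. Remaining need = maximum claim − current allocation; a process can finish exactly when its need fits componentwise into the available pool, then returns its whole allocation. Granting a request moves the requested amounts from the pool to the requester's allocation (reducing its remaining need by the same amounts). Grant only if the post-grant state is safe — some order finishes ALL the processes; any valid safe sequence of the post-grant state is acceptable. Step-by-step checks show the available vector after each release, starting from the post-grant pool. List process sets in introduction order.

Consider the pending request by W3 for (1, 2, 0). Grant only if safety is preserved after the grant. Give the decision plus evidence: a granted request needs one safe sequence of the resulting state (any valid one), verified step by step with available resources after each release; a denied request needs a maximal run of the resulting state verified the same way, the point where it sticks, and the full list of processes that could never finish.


GRANT — the state after the grant stays safe, e.g. via W8, W3, W6, W5, W7.
Key observation: the grant leaves (2, 1, 3) free — enough for W8, whose release restarts the cascade.
Step-by-step check of the post-grant state:
  pool = (2, 1, 3)
  run W8 (needs (2, 1, 0), free (2, 1, 3)); after release of (2, 0, 1) the pool is (4, 1, 4)
  run W3 (needs (3, 1, 2), free (4, 1, 4)); after release of (2, 2, 0) the pool is (6, 3, 4)
  run W6 (needs (3, 2, 3), free (6, 3, 4)); after release of (0, 0, 2) the pool is (6, 3, 6)
  run W5 (needs (0, 1, 5), free (6, 3, 6)); after release of (1, 2, 0) the pool is (7, 5, 6)
  run W7 (needs (2, 4, 3), free (7, 5, 6)); after release of (1, 0, 0) the pool is (8, 5, 6)


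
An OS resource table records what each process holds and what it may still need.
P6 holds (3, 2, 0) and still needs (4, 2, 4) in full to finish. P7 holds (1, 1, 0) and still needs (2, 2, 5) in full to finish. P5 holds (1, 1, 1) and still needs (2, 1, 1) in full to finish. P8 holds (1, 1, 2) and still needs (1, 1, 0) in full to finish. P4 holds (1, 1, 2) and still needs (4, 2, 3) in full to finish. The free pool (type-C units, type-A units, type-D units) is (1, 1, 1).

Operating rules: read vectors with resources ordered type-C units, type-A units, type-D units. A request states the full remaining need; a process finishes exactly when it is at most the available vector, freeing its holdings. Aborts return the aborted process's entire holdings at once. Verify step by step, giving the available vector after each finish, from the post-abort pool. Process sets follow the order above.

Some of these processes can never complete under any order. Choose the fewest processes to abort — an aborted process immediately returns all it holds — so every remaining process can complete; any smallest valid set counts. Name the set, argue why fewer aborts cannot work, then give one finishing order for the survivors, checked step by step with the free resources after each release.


The answer: abort P7.
Key observation: aborting P7 returns (1, 1, 0), and P4 — hopeless before — runs at step 3 with the returned capacity in the pool.
Why nothing smaller works: aborting no one leaves the state deadlocked as given.
One survivor order: P5, P8, P4, P6. Step-by-step check (post-abort pool first):
  pool = (2, 2, 1)
  P5: need (2, 1, 1) fits (2, 2, 1); releases (1, 1, 1), pool now (3, 3, 2)
  P8: need (1, 1, 0) fits (3, 3, 2); releases (1, 1, 2), pool now (4, 4, 4)
  P4: need (4, 2, 3) fits (4, 4, 4); releases (1, 1, 2), pool now (5, 5, 6)
  P6: need (4, 2, 4) fits (5, 5, 6); releases (3, 2, 0), pool now (8, 7, 6)


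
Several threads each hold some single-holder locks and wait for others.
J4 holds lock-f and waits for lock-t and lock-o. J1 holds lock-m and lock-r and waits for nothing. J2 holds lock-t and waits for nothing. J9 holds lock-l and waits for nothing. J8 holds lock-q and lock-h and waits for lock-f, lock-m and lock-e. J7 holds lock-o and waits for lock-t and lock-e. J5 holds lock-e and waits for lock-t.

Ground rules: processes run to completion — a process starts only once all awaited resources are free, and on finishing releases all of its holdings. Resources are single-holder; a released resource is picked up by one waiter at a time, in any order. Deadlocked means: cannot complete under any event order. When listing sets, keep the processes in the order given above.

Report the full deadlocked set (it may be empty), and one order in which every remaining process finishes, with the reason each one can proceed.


The deadlocked set is empty.
Key observation: no waiting chain loops back on itself — every chain ends at a process that waits on nothing, so everyone eventually runs.
A valid finishing order for the others: J2, J5, J1, J7, J4, J8, J9.
Verifying each step:
  J2 waits on nothing -> runs at once and releases lock-t
  J5: everything it awaited (lock-t) is free; runs, freeing lock-e
  J1 waits on nothing -> runs at once and releases lock-m and lock-r
  J7: everything it awaited (lock-t and lock-e) is free; runs, freeing lock-o
  J4: everything it awaited (lock-t and lock-o) is free; runs, freeing lock-f
  J8: everything it awaited (lock-f, lock-m and lock-e) is free; runs, freeing lock-q and lock-h
  J9 waits on nothing -> runs at once and releases lock-l


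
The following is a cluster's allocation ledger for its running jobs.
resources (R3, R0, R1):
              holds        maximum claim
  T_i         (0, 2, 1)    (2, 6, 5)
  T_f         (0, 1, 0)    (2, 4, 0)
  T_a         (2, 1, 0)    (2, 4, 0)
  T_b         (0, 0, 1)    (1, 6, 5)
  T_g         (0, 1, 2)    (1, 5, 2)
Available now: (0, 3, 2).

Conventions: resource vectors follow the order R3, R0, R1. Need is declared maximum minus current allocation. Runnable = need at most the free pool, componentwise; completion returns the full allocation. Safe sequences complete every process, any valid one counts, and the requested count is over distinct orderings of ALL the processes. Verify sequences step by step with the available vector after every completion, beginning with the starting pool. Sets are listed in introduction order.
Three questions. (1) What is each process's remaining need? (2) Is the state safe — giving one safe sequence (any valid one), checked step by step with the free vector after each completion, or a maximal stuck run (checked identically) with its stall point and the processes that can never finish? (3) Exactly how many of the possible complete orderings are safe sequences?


(1) Remaining need (order R3, R0, R1):
  T_i: (2, 4, 4)
  T_f: (2, 3, 0)
  T_a: (0, 3, 0)
  T_b: (1, 6, 4)
  T_g: (1, 4, 0)
(2) The state is SAFE; one workable sequence: T_a, T_f, T_g, T_b, T_i.
Key observation: T_a is the earliest step where a requested resource binds exactly: need (0, 3, 0), pool (0, 3, 2) at its turn.
Walking it through:
  pool = (0, 3, 2)
  T_a needs (0, 3, 0) <= (0, 3, 2) -> finishes; pool += (2, 1, 0) = (2, 4, 2)
  T_f needs (2, 3, 0) <= (2, 4, 2) -> finishes; pool += (0, 1, 0) = (2, 5, 2)
  T_g needs (1, 4, 0) <= (2, 5, 2) -> finishes; pool += (0, 1, 2) = (2, 6, 4)
  T_b needs (1, 6, 4) <= (2, 6, 4) -> finishes; pool += (0, 0, 1) = (2, 6, 5)
  T_i needs (2, 4, 4) <= (2, 6, 5) -> finishes; pool += (0, 2, 1) = (2, 8, 6)
(3) Exactly 6 of the possible complete orderings are safe sequences.


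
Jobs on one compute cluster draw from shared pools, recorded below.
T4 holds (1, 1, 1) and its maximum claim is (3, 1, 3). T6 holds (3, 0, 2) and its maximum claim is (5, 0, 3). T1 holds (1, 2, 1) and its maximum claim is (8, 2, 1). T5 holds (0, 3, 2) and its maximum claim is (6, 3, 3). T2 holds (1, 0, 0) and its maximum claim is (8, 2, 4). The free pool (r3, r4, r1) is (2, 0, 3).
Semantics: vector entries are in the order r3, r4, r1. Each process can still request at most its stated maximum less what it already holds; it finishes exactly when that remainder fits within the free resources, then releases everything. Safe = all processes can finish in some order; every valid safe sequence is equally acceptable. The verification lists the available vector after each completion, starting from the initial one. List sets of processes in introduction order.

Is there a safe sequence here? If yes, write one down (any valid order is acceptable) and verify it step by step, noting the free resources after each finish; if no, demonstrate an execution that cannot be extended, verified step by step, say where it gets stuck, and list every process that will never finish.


UNSAFE.
Key observation: even finishing T4, T6, T5 leaves just (6, 4, 8) free — too little r3 for any of the remaining processes.
Going as far as possible: T4, T6, T5; after that, nothing fits. Check, step by step:
  pool = (2, 0, 3)
  T4: need (2, 0, 2) fits (2, 0, 3); releases (1, 1, 1), pool now (3, 1, 4)
  T6: need (2, 0, 1) fits (3, 1, 4); releases (3, 0, 2), pool now (6, 1, 6)
  T5: need (6, 0, 1) fits (6, 1, 6); releases (0, 3, 2), pool now (6, 4, 8)
  T1 still needs (7, 0, 0) but only (6, 4, 8) is free — short on r3
  T2 still needs (7, 2, 4) but only (6, 4, 8) is free — short on r3
Permanently blocked: T1 and T2.


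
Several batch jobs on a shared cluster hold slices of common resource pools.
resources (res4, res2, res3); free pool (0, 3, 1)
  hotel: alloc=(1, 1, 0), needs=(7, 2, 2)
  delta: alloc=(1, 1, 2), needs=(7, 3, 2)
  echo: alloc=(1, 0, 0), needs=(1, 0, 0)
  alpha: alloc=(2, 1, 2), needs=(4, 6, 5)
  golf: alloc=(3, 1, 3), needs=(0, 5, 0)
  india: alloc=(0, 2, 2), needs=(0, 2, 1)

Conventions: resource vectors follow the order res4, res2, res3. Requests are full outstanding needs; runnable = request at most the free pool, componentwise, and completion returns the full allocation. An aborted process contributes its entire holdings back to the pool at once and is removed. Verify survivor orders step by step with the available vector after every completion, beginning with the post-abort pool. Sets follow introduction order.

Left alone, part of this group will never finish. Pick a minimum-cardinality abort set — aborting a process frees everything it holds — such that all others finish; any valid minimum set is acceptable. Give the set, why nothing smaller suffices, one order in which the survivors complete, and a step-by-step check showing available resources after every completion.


Abort hotel.
Key observation: the returned (1, 1, 0) from hotel is what brings delta — unrunnable before, under any order — into play at step 5.
Minimality: the empty abort set fails — the state is deadlocked as it stands.
Survivors finish in the order: india, golf, alpha, echo, delta. Check, step by step (pool after the aborts first):
  pool = (1, 4, 1)
  run india (needs (0, 2, 1), free (1, 4, 1)); after release of (0, 2, 2) the pool is (1, 6, 3)
  run golf (needs (0, 5, 0), free (1, 6, 3)); after release of (3, 1, 3) the pool is (4, 7, 6)
  run alpha (needs (4, 6, 5), free (4, 7, 6)); after release of (2, 1, 2) the pool is (6, 8, 8)
  run echo (needs (1, 0, 0), free (6, 8, 8)); after release of (1, 0, 0) the pool is (7, 8, 8)
  run delta (needs (7, 3, 2), free (7, 8, 8)); after release of (1, 1, 2) the pool is (8, 9, 10)


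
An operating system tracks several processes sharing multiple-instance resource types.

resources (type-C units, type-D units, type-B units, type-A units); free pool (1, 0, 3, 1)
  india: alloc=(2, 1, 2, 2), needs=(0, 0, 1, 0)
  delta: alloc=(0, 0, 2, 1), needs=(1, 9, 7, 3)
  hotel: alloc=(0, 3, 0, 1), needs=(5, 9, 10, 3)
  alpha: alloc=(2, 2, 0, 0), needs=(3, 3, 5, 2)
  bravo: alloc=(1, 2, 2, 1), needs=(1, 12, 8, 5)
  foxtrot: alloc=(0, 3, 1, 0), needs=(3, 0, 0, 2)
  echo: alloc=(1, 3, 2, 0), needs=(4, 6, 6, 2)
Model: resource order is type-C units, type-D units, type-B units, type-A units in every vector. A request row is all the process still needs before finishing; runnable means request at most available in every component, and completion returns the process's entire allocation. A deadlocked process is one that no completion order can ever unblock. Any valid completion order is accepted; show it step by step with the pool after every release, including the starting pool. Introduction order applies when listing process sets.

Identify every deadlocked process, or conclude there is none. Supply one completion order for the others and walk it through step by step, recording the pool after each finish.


The deadlocked set is empty.
Key observation: the pool covers india at once, and every later process fits after earlier releases.
One completion order for the rest: india, foxtrot, alpha, echo, delta, hotel, bravo. Walking it through:
  pool = (1, 0, 3, 1)
  run india (needs (0, 0, 1, 0), free (1, 0, 3, 1)); after release of (2, 1, 2, 2) the pool is (3, 1, 5, 3)
  run foxtrot (needs (3, 0, 0, 2), free (3, 1, 5, 3)); after release of (0, 3, 1, 0) the pool is (3, 4, 6, 3)
  run alpha (needs (3, 3, 5, 2), free (3, 4, 6, 3)); after release of (2, 2, 0, 0) the pool is (5, 6, 6, 3)
  run echo (needs (4, 6, 6, 2), free (5, 6, 6, 3)); after release of (1, 3, 2, 0) the pool is (6, 9, 8, 3)
  run delta (needs (1, 9, 7, 3), free (6, 9, 8, 3)); after release of (0, 0, 2, 1) the pool is (6, 9, 10, 4)
  run hotel (needs (5, 9, 10, 3), free (6, 9, 10, 4)); after release of (0, 3, 0, 1) the pool is (6, 12, 10, 5)
  run bravo (needs (1, 12, 8, 5), free (6, 12, 10, 5)); after release of (1, 2, 2, 1) the pool is (7, 14, 12, 6)


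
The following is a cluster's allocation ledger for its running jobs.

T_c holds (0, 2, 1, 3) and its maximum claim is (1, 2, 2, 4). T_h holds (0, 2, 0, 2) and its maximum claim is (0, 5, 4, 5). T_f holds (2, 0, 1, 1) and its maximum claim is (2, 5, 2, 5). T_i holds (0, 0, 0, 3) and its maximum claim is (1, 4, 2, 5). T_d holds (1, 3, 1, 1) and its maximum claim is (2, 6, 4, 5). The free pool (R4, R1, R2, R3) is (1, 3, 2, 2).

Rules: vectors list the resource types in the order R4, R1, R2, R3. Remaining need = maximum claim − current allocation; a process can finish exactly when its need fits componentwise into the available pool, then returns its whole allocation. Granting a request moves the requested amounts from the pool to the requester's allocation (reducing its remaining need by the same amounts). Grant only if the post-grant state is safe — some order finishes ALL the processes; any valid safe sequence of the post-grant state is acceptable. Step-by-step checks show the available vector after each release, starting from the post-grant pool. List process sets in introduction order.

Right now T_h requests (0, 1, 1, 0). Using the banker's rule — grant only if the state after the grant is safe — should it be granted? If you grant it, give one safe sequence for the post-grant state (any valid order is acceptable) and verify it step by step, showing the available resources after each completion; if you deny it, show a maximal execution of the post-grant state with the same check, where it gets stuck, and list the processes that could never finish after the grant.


DENY — the pretend-granted state is unsafe.
Key observation: after T_c, T_i the pool peaks at (1, 4, 2, 8), and each blocked process is short somewhere: T_h on R2; T_f on R1; T_d on R2.
On the post-grant state, T_c, T_i is a maximal run — nothing extends it. Walking it through:
  pool = (1, 2, 1, 2)
  run T_c (needs (1, 0, 1, 1), free (1, 2, 1, 2)); after release of (0, 2, 1, 3) the pool is (1, 4, 2, 5)
  run T_i (needs (1, 4, 2, 2), free (1, 4, 2, 5)); after release of (0, 0, 0, 3) the pool is (1, 4, 2, 8)
  T_h cannot run: need (0, 2, 3, 3) vs free (1, 4, 2, 8) (insufficient R2)
  T_f cannot run: need (0, 5, 1, 4) vs free (1, 4, 2, 8) (insufficient R1)
  T_d cannot run: need (1, 3, 3, 4) vs free (1, 4, 2, 8) (insufficient R2)
Post-grant, the permanently blocked set is T_h, T_f and T_d.


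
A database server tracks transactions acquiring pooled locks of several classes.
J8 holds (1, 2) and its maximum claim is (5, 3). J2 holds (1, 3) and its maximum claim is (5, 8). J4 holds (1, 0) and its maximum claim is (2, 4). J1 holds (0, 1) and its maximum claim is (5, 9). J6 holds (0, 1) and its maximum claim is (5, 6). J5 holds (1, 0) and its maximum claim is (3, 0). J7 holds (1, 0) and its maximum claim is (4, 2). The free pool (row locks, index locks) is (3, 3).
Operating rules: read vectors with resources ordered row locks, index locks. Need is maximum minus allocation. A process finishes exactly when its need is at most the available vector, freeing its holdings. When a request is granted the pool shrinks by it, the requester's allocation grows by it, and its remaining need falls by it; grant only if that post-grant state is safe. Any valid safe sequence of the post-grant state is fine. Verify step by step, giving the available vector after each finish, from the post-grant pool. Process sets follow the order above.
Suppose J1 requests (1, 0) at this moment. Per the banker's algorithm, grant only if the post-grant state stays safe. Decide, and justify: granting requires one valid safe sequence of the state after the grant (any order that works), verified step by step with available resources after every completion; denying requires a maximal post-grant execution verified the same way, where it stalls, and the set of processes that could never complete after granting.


GRANT: granting preserves safety; a valid post-grant sequence is J5, J7, J8, J4, J2, J6, J1.
Key observation: even at the reduced pool (2, 3), J5 fits immediately, so safety survives the grant.
Check on the post-grant state, step by step:
  pool = (2, 3)
  run J5 (needs (2, 0), free (2, 3)); after release of (1, 0) the pool is (3, 3)
  run J7 (needs (3, 2), free (3, 3)); after release of (1, 0) the pool is (4, 3)
  run J8 (needs (4, 1), free (4, 3)); after release of (1, 2) the pool is (5, 5)
  run J4 (needs (1, 4), free (5, 5)); after release of (1, 0) the pool is (6, 5)
  run J2 (needs (4, 5), free (6, 5)); after release of (1, 3) the pool is (7, 8)
  run J6 (needs (5, 5), free (7, 8)); after release of (0, 1) the pool is (7, 9)
  run J1 (needs (4, 8), free (7, 9)); after release of (1, 1) the pool is (8, 10)
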